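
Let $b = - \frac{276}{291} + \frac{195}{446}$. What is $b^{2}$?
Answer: $\frac{489161689}{1871600644} \approx 0.26136$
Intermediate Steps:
$b = - \frac{22117}{43262}$ ($b = \left(-276\right) \frac{1}{291} + 195 \cdot \frac{1}{446} = - \frac{92}{97} + \frac{195}{446} = - \frac{22117}{43262} \approx -0.51123$)
$b^{2} = \left(- \frac{22117}{43262}\right)^{2} = \frac{489161689}{1871600644}$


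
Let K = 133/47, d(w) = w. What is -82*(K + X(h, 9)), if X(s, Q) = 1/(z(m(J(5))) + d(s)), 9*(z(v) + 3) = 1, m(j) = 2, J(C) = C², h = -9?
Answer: -1132256/5029 ≈ -225.15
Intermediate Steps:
K = 133/47 (K = 133*(1/47) = 133/47 ≈ 2.8298)
z(v) = -26/9 (z(v) = -3 + (⅑)*1 = -3 + ⅑ = -26/9)
X(s, Q) = 1/(-26/9 + s)
-82*(K + X(h, 9)) = -82*(133/47 + 9/(-26 + 9*(-9))) = -82*(133/47 + 9/(-26 - 81)) = -82*(133/47 + 9/(-107)) = -82*(133/47 + 9*(-1/107)) = -82*(133/47 - 9/107) = -82*13808/5029 = -1132256/5029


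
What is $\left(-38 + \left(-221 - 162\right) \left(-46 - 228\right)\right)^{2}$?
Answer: $11004849216$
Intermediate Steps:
$\left(-38 + \left(-221 - 162\right) \left(-46 - 228\right)\right)^{2} = \left(-38 - -104942\right)^{2} = \left(-38 + 104942\right)^{2} = 104904^{2} = 11004849216$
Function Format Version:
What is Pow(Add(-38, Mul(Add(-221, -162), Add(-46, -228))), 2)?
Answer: 11004849216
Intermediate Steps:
Pow(Add(-38, Mul(Add(-221, -162), Add(-46, -228))), 2) = Pow(Add(-38, Mul(-383, -274)), 2) = Pow(Add(-38, 104942), 2) = Pow(104904, 2) = 11004849216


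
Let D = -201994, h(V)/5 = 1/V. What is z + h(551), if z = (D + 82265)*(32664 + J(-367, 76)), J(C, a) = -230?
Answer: -2139693002681/551 ≈ -3.8833e+9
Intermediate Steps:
h(V) = 5/V
z = -3883290386 (z = (-201994 + 82265)*(32664 - 230) = -119729*32434 = -3883290386)
z + h(551) = -3883290386 + 5/551 = -2139693002681/551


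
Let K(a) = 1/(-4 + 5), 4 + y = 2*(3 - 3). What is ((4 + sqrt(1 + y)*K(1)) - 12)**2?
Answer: (8 - I*sqrt(3))**2 ≈ 61.0 - 27.713*I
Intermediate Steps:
y = -4 (y = -4 + 2*(3 - 3) = -4 + 2*0 = -4 + 0 = -4)
K(a) = 1 (K(a) = 1/1 = 1)
((4 + sqrt(1 + y)*K(1)) - 12)**2 = ((4 + sqrt(1 - 4)*1) - 12)**2 = ((4 + sqrt(-3)*1) - 12)**2 = ((4 + (I*sqrt(3))*1) - 12)**2 = ((4 + I*sqrt(3)) - 12)**2 = (-8 + I*sqrt(3))**2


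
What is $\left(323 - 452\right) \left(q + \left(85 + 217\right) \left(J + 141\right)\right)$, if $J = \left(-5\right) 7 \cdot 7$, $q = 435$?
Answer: $3995517$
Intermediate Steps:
$J = -245$ ($J = \left(-35\right) 7 = -245$)
$\left(323 - 452\right) \left(q + \left(85 + 217\right) \left(J + 141\right)\right) = \left(323 - 452\right) \left(435 + \left(85 + 217\right) \left(-245 + 141\right)\right) = - 129 \left(435 + 302 \left(-104\right)\right) = - 129 \left(435 - 31408\right) = \left(-129\right) \left(-30973\right) = 3995517$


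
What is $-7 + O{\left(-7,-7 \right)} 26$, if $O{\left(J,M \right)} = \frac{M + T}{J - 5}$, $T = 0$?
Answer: $\frac{49}{6} \approx 8.1667$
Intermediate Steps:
$O{\left(J,M \right)} = \frac{M}{-5 + J}$ ($O{\left(J,M \right)} = \frac{M + 0}{J - 5} = \frac{M}{-5 + J}$)
$-7 + O{\left(-7,-7 \right)} 26 = -7 + - \frac{7}{-5 - 7} \cdot 26 = -7 + - \frac{7}{-12} \cdot 26 = -7 + \left(-7\right) \left(- \frac{1}{12}\right) 26 = -7 + \frac{7}{12} \cdot 26 = -7 + \frac{91}{6} = \frac{49}{6}$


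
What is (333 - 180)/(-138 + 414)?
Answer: 51/92 ≈ 0.55435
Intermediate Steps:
(333 - 180)/(-138 + 414) = 153/276 = 153*(1/276) = 51/92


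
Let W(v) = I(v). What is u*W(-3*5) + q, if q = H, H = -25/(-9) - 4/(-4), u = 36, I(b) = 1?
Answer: 358/9 ≈ 39.778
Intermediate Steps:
W(v) = 1
H = 34/9 (H = -25*(-⅑) - 4*(-¼) = 25/9 + 1 = 34/9 ≈ 3.7778)
q = 34/9 ≈ 3.7778
u*W(-3*5) + q = 36*1 + 34/9 = 36 + 34/9 = 358/9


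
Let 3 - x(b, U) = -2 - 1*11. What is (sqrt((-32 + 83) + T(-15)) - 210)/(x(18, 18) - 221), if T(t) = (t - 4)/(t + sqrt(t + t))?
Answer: 42/41 - sqrt((784 - 51*I*sqrt(30))/(15 - I*sqrt(30)))/205 ≈ 0.98917 - 0.00013788*I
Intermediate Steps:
x(b, U) = 16 (x(b, U) = 3 - (-2 - 1*11) = 3 - (-2 - 11) = 3 - 1*(-13) = 3 + 13 = 16)
T(t) = (-4 + t)/(t + sqrt(2)*sqrt(t)) (T(t) = (-4 + t)/(t + sqrt(2*t)) = (-4 + t)/(t + sqrt(2)*sqrt(t)))
(sqrt((-32 + 83) + T(-15)) - 210)/(x(18, 18) - 221) = (sqrt((-32 + 83) + (-4 - 15)/(-15 + sqrt(2)*sqrt(-15))) - 210)/(16 - 221) = (sqrt(51 - 19/(-15 + sqrt(2)*(I*sqrt(15)))) - 210)/(-205) = (sqrt(51 - 19/(-15 + I*sqrt(30))) - 210)*(-1/205) = (-210 + sqrt(51 - 19/(-15 + I*sqrt(30))))*(-1/205) = 42/41 - sqrt(51 - 19/(-15 + I*sqrt(30)))/205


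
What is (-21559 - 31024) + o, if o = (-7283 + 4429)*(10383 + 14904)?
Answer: -72221681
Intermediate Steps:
o = -72169098 (o = -2854*25287 = -72169098)
(-21559 - 31024) + o = (-21559 - 31024) - 72169098 = -52583 - 72169098 = -72221681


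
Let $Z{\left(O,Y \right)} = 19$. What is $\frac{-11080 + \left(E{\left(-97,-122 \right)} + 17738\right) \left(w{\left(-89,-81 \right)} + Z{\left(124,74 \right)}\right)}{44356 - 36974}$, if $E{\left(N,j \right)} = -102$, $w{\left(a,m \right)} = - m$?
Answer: $\frac{876260}{3691} \approx 237.4$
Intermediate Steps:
$\frac{-11080 + \left(E{\left(-97,-122 \right)} + 17738\right) \left(w{\left(-89,-81 \right)} + Z{\left(124,74 \right)}\right)}{44356 - 36974} = \frac{-11080 + \left(-102 + 17738\right) \left(\left(-1\right) \left(-81\right) + 19\right)}{44356 - 36974} = \frac{-11080 + 17636 \left(81 + 19\right)}{7382} = \left(-11080 + 17636 \cdot 100\right) \frac{1}{7382} = \left(-11080 + 1763600\right) \frac{1}{7382} = 1752520 \cdot \frac{1}{7382} = \frac{876260}{3691}$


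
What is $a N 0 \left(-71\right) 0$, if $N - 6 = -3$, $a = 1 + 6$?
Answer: $0$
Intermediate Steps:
$a = 7$
$N = 3$ ($N = 6 - 3 = 3$)
$a N 0 \left(-71\right) 0 = 7 \cdot 3 \cdot 0 \left(-71\right) 0 = 21 \cdot 0 \left(-71\right) 0 = 0 \left(-71\right) 0 = 0 \cdot 0 = 0$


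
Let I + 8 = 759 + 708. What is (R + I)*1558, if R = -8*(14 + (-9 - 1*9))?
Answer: 2322978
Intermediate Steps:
R = 32 (R = -8*(14 + (-9 - 9)) = -8*(14 - 18) = -8*(-4) = 32)
I = 1459 (I = -8 + (759 + 708) = -8 + 1467 = 1459)
(R + I)*1558 = (32 + 1459)*1558 = 1491*1558 = 2322978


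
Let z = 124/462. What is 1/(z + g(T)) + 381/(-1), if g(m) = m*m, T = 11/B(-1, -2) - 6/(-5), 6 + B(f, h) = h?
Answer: -41738139/110519 ≈ -377.66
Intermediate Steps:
B(f, h) = -6 + h
z = 62/231 (z = 124*(1/462) = 62/231 ≈ 0.26840)
T = -7/40 (T = 11/(-6 - 2) - 6/(-5) = 11/(-8) - 6*(-⅕) = 11*(-⅛) + 6/5 = -11/8 + 6/5 = -7/40 ≈ -0.17500)
g(m) = m²
1/(z + g(T)) + 381/(-1) = 1/(62/231 + (-7/40)²) + 381/(-1) = 1/(62/231 + 49/1600) + 381*(-1) = 1/(110519/369600) - 381 = 369600/110519 - 381 = -41738139/110519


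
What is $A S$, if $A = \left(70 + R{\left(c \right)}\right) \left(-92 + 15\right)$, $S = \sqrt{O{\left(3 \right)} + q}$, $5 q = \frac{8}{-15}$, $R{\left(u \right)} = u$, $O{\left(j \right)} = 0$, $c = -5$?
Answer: $- \frac{2002 i \sqrt{6}}{3} \approx - 1634.6 i$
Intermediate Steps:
$q = - \frac{8}{75}$ ($q = \frac{8 \frac{1}{-15}}{5} = \frac{8 \left(- \frac{1}{15}\right)}{5} = \frac{1}{5} \left(- \frac{8}{15}\right) = - \frac{8}{75} \approx -0.10667$)
$S = \frac{2 i \sqrt{6}}{15}$ ($S = \sqrt{0 - \frac{8}{75}} = \sqrt{- \frac{8}{75}} = \frac{2 i \sqrt{6}}{15} \approx 0.3266 i$)
$A = -5005$ ($A = \left(70 - 5\right) \left(-92 + 15\right) = 65 \left(-77\right) = -5005$)
$A S = - 5005 \frac{2 i \sqrt{6}}{15} = - \frac{2002 i \sqrt{6}}{3}$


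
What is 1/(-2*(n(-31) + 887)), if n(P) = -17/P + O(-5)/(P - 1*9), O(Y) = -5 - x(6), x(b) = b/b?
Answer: -310/550373 ≈ -0.00056325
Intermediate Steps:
x(b) = 1
O(Y) = -6 (O(Y) = -5 - 1*1 = -5 - 1 = -6)
n(P) = -17/P - 6/(-9 + P) (n(P) = -17/P - 6/(P - 1*9) = -17/P - 6/(P - 9) = -17/P - 6/(-9 + P))
1/(-2*(n(-31) + 887)) = 1/(-2*((153 - 23*(-31))/((-31)*(-9 - 31)) + 887)) = 1/(-2*(-1/31*(153 + 713)/(-40) + 887)) = 1/(-2*(-1/31*(-1/40)*866 + 887)) = 1/(-2*(433/620 + 887)) = 1/(-2*550373/620) = 1/(-550373/310) = -310/550373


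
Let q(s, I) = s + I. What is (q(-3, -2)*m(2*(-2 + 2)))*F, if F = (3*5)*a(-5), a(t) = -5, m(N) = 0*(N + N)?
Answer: 0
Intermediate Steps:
q(s, I) = I + s
m(N) = 0 (m(N) = 0*(2*N) = 0)
F = -75 (F = (3*5)*(-5) = 15*(-5) = -75)
(q(-3, -2)*m(2*(-2 + 2)))*F = ((-2 - 3)*0)*(-75) = -5*0*(-75) = 0*(-75) = 0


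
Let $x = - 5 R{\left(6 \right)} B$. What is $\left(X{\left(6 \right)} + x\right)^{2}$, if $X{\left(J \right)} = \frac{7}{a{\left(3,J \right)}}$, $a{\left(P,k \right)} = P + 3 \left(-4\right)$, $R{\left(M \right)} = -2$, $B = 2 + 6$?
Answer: $\frac{508369}{81} \approx 6276.2$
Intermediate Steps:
$B = 8$
$a{\left(P,k \right)} = -12 + P$ ($a{\left(P,k \right)} = P - 12 = -12 + P$)
$x = 80$ ($x = \left(-5\right) \left(-2\right) 8 = 10 \cdot 8 = 80$)
$X{\left(J \right)} = - \frac{7}{9}$ ($X{\left(J \right)} = \frac{7}{-12 + 3} = \frac{7}{-9} = 7 \left(- \frac{1}{9}\right) = - \frac{7}{9}$)
$\left(X{\left(6 \right)} + x\right)^{2} = \left(- \frac{7}{9} + 80\right)^{2} = \left(\frac{713}{9}\right)^{2} = \frac{508369}{81}$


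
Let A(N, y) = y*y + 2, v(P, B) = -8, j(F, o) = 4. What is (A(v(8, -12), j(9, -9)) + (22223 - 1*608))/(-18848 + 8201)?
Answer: -7211/3549 ≈ -2.0318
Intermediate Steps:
A(N, y) = 2 + y² (A(N, y) = y² + 2 = 2 + y²)
(A(v(8, -12), j(9, -9)) + (22223 - 1*608))/(-18848 + 8201) = ((2 + 4²) + (22223 - 1*608))/(-18848 + 8201) = ((2 + 16) + (22223 - 608))/(-10647) = (18 + 21615)*(-1/10647) = 21633*(-1/10647) = -7211/3549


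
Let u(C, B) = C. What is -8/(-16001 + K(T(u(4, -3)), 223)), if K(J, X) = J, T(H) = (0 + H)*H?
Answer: 8/15985 ≈ 0.00050047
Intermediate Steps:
T(H) = H**2 (T(H) = H*H = H**2)
-8/(-16001 + K(T(u(4, -3)), 223)) = -8/(-16001 + 4**2) = -8/(-16001 + 16) = -8/(-15985) = -1/15985*(-8) = 8/15985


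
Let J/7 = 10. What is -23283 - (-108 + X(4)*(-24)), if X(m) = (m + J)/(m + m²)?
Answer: -115431/5 ≈ -23086.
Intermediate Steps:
J = 70 (J = 7*10 = 70)
X(m) = (70 + m)/(m + m²) (X(m) = (m + 70)/(m + m²) = (70 + m)/(m + m²))
-23283 - (-108 + X(4)*(-24)) = -23283 - (-108 + ((70 + 4)/(4*(1 + 4)))*(-24)) = -23283 - (-108 + ((¼)*74/5)*(-24)) = -23283 - (-108 + ((¼)*(⅕)*74)*(-24)) = -23283 - (-108 + (37/10)*(-24)) = -23283 - (-108 - 444/5) = -23283 - 1*(-984/5) = -23283 + 984/5 = -115431/5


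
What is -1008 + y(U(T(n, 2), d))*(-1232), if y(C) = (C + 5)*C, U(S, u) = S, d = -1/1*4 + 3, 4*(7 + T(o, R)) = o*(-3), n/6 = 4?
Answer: -617008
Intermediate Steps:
n = 24 (n = 6*4 = 24)
T(o, R) = -7 - 3*o/4 (T(o, R) = -7 + (o*(-3))/4 = -7 + (-3*o)/4 = -7 - 3*o/4)
d = -1 (d = -1*1*4 + 3 = -1*4 + 3 = -4 + 3 = -1)
y(C) = C*(5 + C) (y(C) = (5 + C)*C = C*(5 + C))
-1008 + y(U(T(n, 2), d))*(-1232) = -1008 + ((-7 - ¾*24)*(5 + (-7 - ¾*24)))*(-1232) = -1008 + ((-7 - 18)*(5 + (-7 - 18)))*(-1232) = -1008 - 25*(5 - 25)*(-1232) = -1008 - 25*(-20)*(-1232) = -1008 + 500*(-1232) = -1008 - 616000 = -617008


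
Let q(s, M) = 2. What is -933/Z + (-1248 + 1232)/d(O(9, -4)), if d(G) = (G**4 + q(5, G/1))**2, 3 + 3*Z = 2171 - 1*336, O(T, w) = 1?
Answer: -54503/16488 ≈ -3.3056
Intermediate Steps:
Z = 1832/3 (Z = -1 + (2171 - 1*336)/3 = -1 + (2171 - 336)/3 = -1 + (1/3)*1835 = -1 + 1835/3 = 1832/3 ≈ 610.67)
d(G) = (2 + G**4)**2 (d(G) = (G**4 + 2)**2 = (2 + G**4)**2)
-933/Z + (-1248 + 1232)/d(O(9, -4)) = -933/1832/3 + (-1248 + 1232)/((2 + 1**4)**2) = -933*3/1832 - 16/(2 + 1)**2 = -2799/1832 - 16/(3**2) = -2799/1832 - 16/9 = -54503/16488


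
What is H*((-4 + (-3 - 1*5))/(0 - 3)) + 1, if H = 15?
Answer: 61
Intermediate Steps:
H*((-4 + (-3 - 1*5))/(0 - 3)) + 1 = 15*((-4 + (-3 - 1*5))/(0 - 3)) + 1 = 15*((-4 + (-3 - 5))/(-3)) + 1 = 15*((-4 - 8)*(-⅓)) + 1 = 15*(-12*(-⅓)) + 1 = 15*4 + 1 = 60 + 1 = 61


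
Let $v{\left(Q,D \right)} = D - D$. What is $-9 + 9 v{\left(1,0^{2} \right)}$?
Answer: $-9$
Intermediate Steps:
$v{\left(Q,D \right)} = 0$
$-9 + 9 v{\left(1,0^{2} \right)} = -9 + 9 \cdot 0 = -9 + 0 = -9$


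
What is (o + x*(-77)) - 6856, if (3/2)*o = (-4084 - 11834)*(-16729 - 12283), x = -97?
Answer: 307875957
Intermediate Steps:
o = 307875344 (o = 2*((-4084 - 11834)*(-16729 - 12283))/3 = 2*(-15918*(-29012))/3 = (⅔)*461813016 = 307875344)
(o + x*(-77)) - 6856 = (307875344 - 97*(-77)) - 6856 = (307875344 + 7469) - 6856 = 307882813 - 6856 = 307875957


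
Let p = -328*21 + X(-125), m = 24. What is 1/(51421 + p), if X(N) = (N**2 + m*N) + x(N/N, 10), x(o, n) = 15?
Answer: 1/57173 ≈ 1.7491e-5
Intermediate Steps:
X(N) = 15 + N**2 + 24*N (X(N) = (N**2 + 24*N) + 15 = 15 + N**2 + 24*N)
p = 5752 (p = -328*21 + (15 + (-125)**2 + 24*(-125)) = -6888 + (15 + 15625 - 3000) = -6888 + 12640 = 5752)
1/(51421 + p) = 1/(51421 + 5752) = 1/57173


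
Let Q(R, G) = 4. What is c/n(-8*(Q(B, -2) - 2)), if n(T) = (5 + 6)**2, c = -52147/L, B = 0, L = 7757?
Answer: -52147/938597 ≈ -0.055558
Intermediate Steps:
c = -52147/7757 ≈ -6.7226
n(T) = 121 (n(T) = 11**2 = 121)
c/n(-8*(Q(B, -2) - 2)) = -52147/7757/121 = -52147/7757*1/121 = -52147/938597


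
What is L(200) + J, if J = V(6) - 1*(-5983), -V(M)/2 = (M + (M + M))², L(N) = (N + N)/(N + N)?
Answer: 5336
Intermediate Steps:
L(N) = 1 (L(N) = (2*N)/((2*N)) = (2*N)*(1/(2*N)) = 1)
V(M) = -18*M² (V(M) = -2*(M + (M + M))² = -2*(M + 2*M)² = -2*9*M² = -18*M²)
J = 5335 (J = -18*6² - 1*(-5983) = -18*36 + 5983 = -648 + 5983 = 5335)
L(200) + J = 1 + 5335 = 5336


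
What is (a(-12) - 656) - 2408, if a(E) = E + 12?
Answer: -3064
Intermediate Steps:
a(E) = 12 + E
(a(-12) - 656) - 2408 = ((12 - 12) - 656) - 2408 = (0 - 656) - 2408 = -656 - 2408 = -3064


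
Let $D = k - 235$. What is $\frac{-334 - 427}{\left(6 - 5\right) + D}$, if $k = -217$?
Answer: $\frac{761}{451} \approx 1.6874$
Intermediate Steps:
$D = -452$ ($D = -217 - 235 = -452$)
$\frac{-334 - 427}{\left(6 - 5\right) + D} = \frac{-334 - 427}{\left(6 - 5\right) - 452} = - \frac{761}{\left(6 - 5\right) - 452} = - \frac{761}{1 - 452} = - \frac{761}{-451} = \left(-761\right) \left(- \frac{1}{451}\right) = \frac{761}{451}$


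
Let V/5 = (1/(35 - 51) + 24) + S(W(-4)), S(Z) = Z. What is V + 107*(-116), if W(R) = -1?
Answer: -196757/16 ≈ -12297.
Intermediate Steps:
V = 1835/16 (V = 5*((1/(35 - 51) + 24) - 1) = 5*((1/(-16) + 24) - 1) = 5*((-1/16 + 24) - 1) = 5*(383/16 - 1) = 5*(367/16) = 1835/16 ≈ 114.69)
V + 107*(-116) = 1835/16 + 107*(-116) = 1835/16 - 12412 = -196757/16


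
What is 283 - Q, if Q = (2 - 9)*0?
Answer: 283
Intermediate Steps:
Q = 0 (Q = -7*0 = 0)
283 - Q = 283 - 1*0 = 283 + 0 = 283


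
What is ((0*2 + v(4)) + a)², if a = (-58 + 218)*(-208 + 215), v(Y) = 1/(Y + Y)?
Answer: 80299521/64 ≈ 1.2547e+6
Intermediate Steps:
v(Y) = 1/(2*Y)
a = 1120 (a = 160*7 = 1120)
((0*2 + v(4)) + a)² = ((0*2 + (½)/4) + 1120)² = ((0 + (½)*(¼)) + 1120)² = ((0 + ⅛) + 1120)² = (⅛ + 1120)² = (8961/8)² = 80299521/64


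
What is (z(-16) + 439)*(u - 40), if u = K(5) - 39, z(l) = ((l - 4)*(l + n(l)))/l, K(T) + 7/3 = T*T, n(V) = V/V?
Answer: -284089/12 ≈ -23674.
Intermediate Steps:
n(V) = 1
K(T) = -7/3 + T**2 (K(T) = -7/3 + T*T = -7/3 + T**2)
z(l) = (1 + l)*(-4 + l)/l (z(l) = ((l - 4)*(l + 1))/l = ((-4 + l)*(1 + l))/l = ((1 + l)*(-4 + l))/l = (1 + l)*(-4 + l)/l)
u = -49/3 (u = (-7/3 + 5**2) - 39 = (-7/3 + 25) - 39 = 68/3 - 39 = -49/3 ≈ -16.333)
(z(-16) + 439)*(u - 40) = ((-3 - 16 - 4/(-16)) + 439)*(-49/3 - 40) = ((-3 - 16 - 4*(-1/16)) + 439)*(-169/3) = ((-3 - 16 + 1/4) + 439)*(-169/3) = (-75/4 + 439)*(-169/3) = (1681/4)*(-169/3) = -284089/12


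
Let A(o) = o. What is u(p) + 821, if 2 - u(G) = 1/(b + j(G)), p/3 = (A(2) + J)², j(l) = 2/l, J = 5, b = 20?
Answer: 2421119/2942 ≈ 822.95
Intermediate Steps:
p = 147 (p = 3*(2 + 5)² = 3*7² = 3*49 = 147)
u(G) = 2 - 1/(20 + 2/G)
u(p) + 821 = (4 + 39*147)/(2*(1 + 10*147)) + 821 = (4 + 5733)/(2*(1 + 1470)) + 821 = (½)*5737/1471 + 821 = (½)*(1/1471)*5737 + 821 = 5737/2942 + 821 = 2421119/2942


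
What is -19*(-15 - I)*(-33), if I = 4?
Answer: -11913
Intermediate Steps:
-19*(-15 - I)*(-33) = -19*(-15 - 1*4)*(-33) = -19*(-15 - 4)*(-33) = -19*(-19)*(-33) = 361*(-33) = -11913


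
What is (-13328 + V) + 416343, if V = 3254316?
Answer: 3657331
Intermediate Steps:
(-13328 + V) + 416343 = (-13328 + 3254316) + 416343 = 3240988 + 416343 = 3657331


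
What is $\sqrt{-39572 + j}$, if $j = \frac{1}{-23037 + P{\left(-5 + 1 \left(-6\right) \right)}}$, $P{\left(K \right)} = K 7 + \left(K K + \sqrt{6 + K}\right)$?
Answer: $\sqrt{\frac{909878997 - 39572 i \sqrt{5}}{-22993 + i \sqrt{5}}} \approx 7.0 \cdot 10^{-12} - 198.93 i$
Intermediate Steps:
$P{\left(K \right)} = K^{2} + \sqrt{6 + K} + 7 K$ ($P{\left(K \right)} = 7 K + \left(K^{2} + \sqrt{6 + K}\right) = K^{2} + \sqrt{6 + K} + 7 K$)
$j = \frac{1}{-22993 + i \sqrt{5}}$ ($j = \frac{1}{-23037 + \left(\left(-5 + 1 \left(-6\right)\right)^{2} + \sqrt{6 + \left(-5 + 1 \left(-6\right)\right)} + 7 \left(-5 + 1 \left(-6\right)\right)\right)} = \frac{1}{-23037 + \left(\left(-5 - 6\right)^{2} + \sqrt{6 - 11} + 7 \left(-5 - 6\right)\right)} = \frac{1}{-23037 + \left(\left(-11\right)^{2} + \sqrt{6 - 11} + 7 \left(-11\right)\right)} = \frac{1}{-23037 + \left(121 + \sqrt{-5} - 77\right)} = \frac{1}{-23037 + \left(121 + i \sqrt{5} - 77\right)} = \frac{1}{-23037 + \left(44 + i \sqrt{5}\right)} = \frac{1}{-22993 + i \sqrt{5}} \approx -4.3491 \cdot 10^{-5} - 4.2 \cdot 10^{-9} i$)
$\sqrt{-39572 + j} = \sqrt{-39572 - \left(\frac{22993}{528678054} + \frac{i \sqrt{5}}{528678054}\right)} = \sqrt{- \frac{20920847975881}{528678054} - \frac{i \sqrt{5}}{528678054}}$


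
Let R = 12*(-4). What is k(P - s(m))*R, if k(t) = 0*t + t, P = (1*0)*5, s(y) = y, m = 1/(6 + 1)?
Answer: 48/7 ≈ 6.8571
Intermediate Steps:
m = 1/7 ≈ 0.14286
P = 0 (P = 0*5 = 0)
k(t) = t (k(t) = 0 + t = t)
R = -48
k(P - s(m))*R = (0 - 1*1/7)*(-48) = (0 - 1/7)*(-48) = -1/7*(-48) = 48/7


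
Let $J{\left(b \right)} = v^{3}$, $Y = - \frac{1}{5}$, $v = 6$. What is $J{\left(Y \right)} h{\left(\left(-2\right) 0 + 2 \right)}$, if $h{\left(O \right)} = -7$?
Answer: $-1512$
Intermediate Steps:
$Y = - \frac{1}{5}$ ($Y = \left(-1\right) \frac{1}{5} = - \frac{1}{5} \approx -0.2$)
$J{\left(b \right)} = 216$ ($J{\left(b \right)} = 6^{3} = 216$)
$J{\left(Y \right)} h{\left(\left(-2\right) 0 + 2 \right)} = 216 \left(-7\right) = -1512$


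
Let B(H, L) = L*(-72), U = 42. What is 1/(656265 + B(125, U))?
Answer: 1/653241 ≈ 1.5308e-6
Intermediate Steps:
B(H, L) = -72*L
1/(656265 + B(125, U)) = 1/(656265 - 72*42) = 1/(656265 - 3024) = 1/653241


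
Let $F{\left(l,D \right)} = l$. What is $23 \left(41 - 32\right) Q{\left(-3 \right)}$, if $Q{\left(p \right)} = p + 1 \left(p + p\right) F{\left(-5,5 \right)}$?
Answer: $5589$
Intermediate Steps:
$Q{\left(p \right)} = - 9 p$ ($Q{\left(p \right)} = p + 1 \left(p + p\right) \left(-5\right) = p + 1 \cdot 2 p \left(-5\right) = p + 2 p \left(-5\right) = p - 10 p = - 9 p$)
$23 \left(41 - 32\right) Q{\left(-3 \right)} = 23 \left(41 - 32\right) \left(\left(-9\right) \left(-3\right)\right) = 23 \cdot 9 \cdot 27 = 207 \cdot 27 = 5589$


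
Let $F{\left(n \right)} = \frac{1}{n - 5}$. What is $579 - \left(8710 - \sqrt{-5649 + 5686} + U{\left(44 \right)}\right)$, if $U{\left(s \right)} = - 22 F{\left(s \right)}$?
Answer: $- \frac{317087}{39} + \sqrt{37} \approx -8124.4$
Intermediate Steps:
$F{\left(n \right)} = \frac{1}{-5 + n}$
$U{\left(s \right)} = - \frac{22}{-5 + s}$
$579 - \left(8710 - \sqrt{-5649 + 5686} + U{\left(44 \right)}\right) = 579 - \left(8710 - \sqrt{-5649 + 5686} - \frac{22}{-5 + 44}\right) = 579 - \left(8710 - \frac{22}{39} - \sqrt{37}\right) = 579 - \left(\frac{339668}{39} - \sqrt{37}\right) = - \frac{317087}{39} + \sqrt{37}$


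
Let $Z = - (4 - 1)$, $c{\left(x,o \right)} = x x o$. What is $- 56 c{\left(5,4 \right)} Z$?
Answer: $16800$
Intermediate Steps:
$c{\left(x,o \right)} = o x^{2}$ ($c{\left(x,o \right)} = x^{2} o = o x^{2}$)
$Z = -3$ ($Z = \left(-1\right) 3 = -3$)
$- 56 c{\left(5,4 \right)} Z = - 56 \cdot 4 \cdot 5^{2} \left(-3\right) = - 56 \cdot 4 \cdot 25 \left(-3\right) = \left(-56\right) 100 \left(-3\right) = \left(-5600\right) \left(-3\right) = 16800$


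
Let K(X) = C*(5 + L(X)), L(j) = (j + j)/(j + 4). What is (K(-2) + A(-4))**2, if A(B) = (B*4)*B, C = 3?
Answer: 5329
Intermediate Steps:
A(B) = 4*B**2 (A(B) = (4*B)*B = 4*B**2)
L(j) = 2*j/(4 + j) (L(j) = (2*j)/(4 + j) = 2*j/(4 + j))
K(X) = 15 + 6*X/(4 + X) (K(X) = 3*(5 + 2*X/(4 + X)) = 15 + 6*X/(4 + X))
(K(-2) + A(-4))**2 = (3*(20 + 7*(-2))/(4 - 2) + 4*(-4)**2)**2 = (3*(20 - 14)/2 + 4*16)**2 = (3*(1/2)*6 + 64)**2 = (9 + 64)**2 = 73**2 = 5329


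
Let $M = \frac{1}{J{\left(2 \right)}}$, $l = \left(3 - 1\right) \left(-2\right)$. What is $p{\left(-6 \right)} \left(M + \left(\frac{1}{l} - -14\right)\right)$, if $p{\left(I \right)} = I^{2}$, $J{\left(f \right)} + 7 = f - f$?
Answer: $\frac{3429}{7} \approx 489.86$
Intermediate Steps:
$l = -4$ ($l = 2 \left(-2\right) = -4$)
$J{\left(f \right)} = -7$ ($J{\left(f \right)} = -7 + \left(f - f\right) = -7 + 0 = -7$)
$M = - \frac{1}{7}$ ($M = \frac{1}{-7} = - \frac{1}{7} \approx -0.14286$)
$p{\left(-6 \right)} \left(M + \left(\frac{1}{l} - -14\right)\right) = \left(-6\right)^{2} \left(- \frac{1}{7} + \left(\frac{1}{-4} - -14\right)\right) = 36 \left(- \frac{1}{7} + \left(- \frac{1}{4} + 14\right)\right) = 36 \left(- \frac{1}{7} + \frac{55}{4}\right) = 36 \cdot \frac{381}{28} = \frac{3429}{7}$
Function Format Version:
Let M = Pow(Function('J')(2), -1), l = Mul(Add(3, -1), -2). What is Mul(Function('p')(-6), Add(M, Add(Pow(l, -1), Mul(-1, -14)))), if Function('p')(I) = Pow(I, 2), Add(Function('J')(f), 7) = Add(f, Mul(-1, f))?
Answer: Rational(3429, 7) ≈ 489.86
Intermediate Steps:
l = -4 (l = Mul(2, -2) = -4)
Function('J')(f) = -7 (Function('J')(f) = Add(-7, Add(f, Mul(-1, f))) = Add(-7, 0) = -7)
M = Rational(-1, 7) (M = Pow(-7, -1) = Rational(-1, 7) ≈ -0.14286)
Mul(Function('p')(-6), Add(M, Add(Pow(l, -1), Mul(-1, -14)))) = Mul(Pow(-6, 2), Add(Rational(-1, 7), Add(Pow(-4, -1), Mul(-1, -14)))) = Mul(36, Add(Rational(-1, 7), Add(Rational(-1, 4), 14))) = Mul(36, Add(Rational(-1, 7), Rational(55, 4))) = Mul(36, Rational(381, 28)) = Rational(3429, 7)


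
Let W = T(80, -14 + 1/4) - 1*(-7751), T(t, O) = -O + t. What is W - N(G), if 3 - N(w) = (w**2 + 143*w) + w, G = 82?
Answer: 105495/4 ≈ 26374.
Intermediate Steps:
N(w) = 3 - w**2 - 144*w (N(w) = 3 - ((w**2 + 143*w) + w) = 3 - (w**2 + 144*w) = 3 + (-w**2 - 144*w) = 3 - w**2 - 144*w)
T(t, O) = t - O
W = 31379/4 (W = (80 - (-14 + 1/4)) - 1*(-7751) = (80 - (-14 + 1/4)) + 7751 = (80 - 1*(-55/4)) + 7751 = (80 + 55/4) + 7751 = 375/4 + 7751 = 31379/4 ≈ 7844.8)
W - N(G) = 31379/4 - (3 - 1*82**2 - 144*82) = 31379/4 - (3 - 1*6724 - 11808) = 31379/4 - (3 - 6724 - 11808) = 31379/4 - 1*(-18529) = 31379/4 + 18529 = 105495/4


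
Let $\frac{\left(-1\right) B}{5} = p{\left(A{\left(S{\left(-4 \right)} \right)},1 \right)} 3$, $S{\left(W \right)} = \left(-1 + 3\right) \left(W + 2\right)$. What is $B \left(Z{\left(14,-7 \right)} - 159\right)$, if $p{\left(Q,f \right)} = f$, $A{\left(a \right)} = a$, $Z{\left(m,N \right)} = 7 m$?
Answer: $915$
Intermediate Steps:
$S{\left(W \right)} = 4 + 2 W$ ($S{\left(W \right)} = 2 \left(2 + W\right) = 4 + 2 W$)
$B = -15$ ($B = - 5 \cdot 1 \cdot 3 = \left(-5\right) 3 = -15$)
$B \left(Z{\left(14,-7 \right)} - 159\right) = - 15 \left(7 \cdot 14 - 159\right) = - 15 \left(98 - 159\right) = \left(-15\right) \left(-61\right) = 915$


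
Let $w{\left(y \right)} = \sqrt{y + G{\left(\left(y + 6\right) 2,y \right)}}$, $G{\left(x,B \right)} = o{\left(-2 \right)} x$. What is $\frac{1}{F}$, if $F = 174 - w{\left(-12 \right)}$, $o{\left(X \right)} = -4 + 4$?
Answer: $\frac{29}{5048} + \frac{i \sqrt{3}}{15144} \approx 0.0057449 + 0.00011437 i$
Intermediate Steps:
$o{\left(X \right)} = 0$
$G{\left(x,B \right)} = 0$ ($G{\left(x,B \right)} = 0 x = 0$)
$w{\left(y \right)} = \sqrt{y}$ ($w{\left(y \right)} = \sqrt{y + 0} = \sqrt{y}$)
$F = 174 - 2 i \sqrt{3}$ ($F = 174 - \sqrt{-12} = 174 - 2 i \sqrt{3} \approx 174.0 - 3.4641 i$)
$\frac{1}{F} = \frac{1}{174 - 2 i \sqrt{3}}$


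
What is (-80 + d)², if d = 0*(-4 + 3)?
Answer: 6400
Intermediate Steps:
d = 0 (d = 0*(-1) = 0)
(-80 + d)² = (-80 + 0)² = (-80)² = 6400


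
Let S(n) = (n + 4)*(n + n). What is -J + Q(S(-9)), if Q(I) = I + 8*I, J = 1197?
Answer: -387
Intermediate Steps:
S(n) = 2*n*(4 + n) (S(n) = (4 + n)*(2*n) = 2*n*(4 + n))
Q(I) = 9*I
-J + Q(S(-9)) = -1*1197 + 9*(2*(-9)*(4 - 9)) = -1197 + 9*(2*(-9)*(-5)) = -1197 + 9*90 = -1197 + 810 = -387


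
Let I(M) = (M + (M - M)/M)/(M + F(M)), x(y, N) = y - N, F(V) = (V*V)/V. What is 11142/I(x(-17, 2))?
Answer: 22284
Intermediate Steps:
F(V) = V (F(V) = V²/V = V)
I(M) = ½ (I(M) = (M + (M - M)/M)/(M + M) = (M + 0/M)/((2*M)) = (M + 0)*(1/(2*M)) = M*(1/(2*M)) = ½)
11142/I(x(-17, 2)) = 11142/(½) = 11142*2 = 22284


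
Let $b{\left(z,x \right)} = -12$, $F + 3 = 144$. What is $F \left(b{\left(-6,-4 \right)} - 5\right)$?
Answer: $-2397$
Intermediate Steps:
$F = 141$ ($F = -3 + 144 = 141$)
$F \left(b{\left(-6,-4 \right)} - 5\right) = 141 \left(-12 - 5\right) = 141 \left(-17\right) = -2397$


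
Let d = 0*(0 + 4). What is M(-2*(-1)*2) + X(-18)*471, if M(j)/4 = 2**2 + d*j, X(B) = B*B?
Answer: 152620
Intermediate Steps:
d = 0 (d = 0*4 = 0)
X(B) = B**2
M(j) = 16 (M(j) = 4*(2**2 + 0*j) = 4*(4 + 0) = 4*4 = 16)
M(-2*(-1)*2) + X(-18)*471 = 16 + (-18)**2*471 = 16 + 324*471 = 16 + 152604 = 152620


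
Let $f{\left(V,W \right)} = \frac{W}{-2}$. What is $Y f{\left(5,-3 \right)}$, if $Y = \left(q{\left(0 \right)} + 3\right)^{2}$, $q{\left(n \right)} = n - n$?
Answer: $\frac{27}{2} \approx 13.5$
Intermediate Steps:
$q{\left(n \right)} = 0$
$f{\left(V,W \right)} = - \frac{W}{2}$ ($f{\left(V,W \right)} = W \left(- \frac{1}{2}\right) = - \frac{W}{2}$)
$Y = 9$ ($Y = \left(0 + 3\right)^{2} = 3^{2} = 9$)
$Y f{\left(5,-3 \right)} = 9 \left(\left(- \frac{1}{2}\right) \left(-3\right)\right) = 9 \cdot \frac{3}{2} = \frac{27}{2}$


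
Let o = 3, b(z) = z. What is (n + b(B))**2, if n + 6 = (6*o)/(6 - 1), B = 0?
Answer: 144/25 ≈ 5.7600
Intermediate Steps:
n = -12/5 (n = -6 + (6*3)/(6 - 1) = -6 + 18/5 = -12/5 ≈ -2.4000)
(n + b(B))**2 = (-12/5 + 0)**2 = (-12/5)**2 = 144/25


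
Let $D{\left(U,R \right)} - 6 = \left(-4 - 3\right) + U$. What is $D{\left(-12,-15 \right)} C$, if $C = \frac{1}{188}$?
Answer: $- \frac{13}{188} \approx -0.069149$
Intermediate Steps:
$D{\left(U,R \right)} = -1 + U$ ($D{\left(U,R \right)} = 6 + \left(\left(-4 - 3\right) + U\right) = 6 + \left(-7 + U\right) = -1 + U$)
$C = \frac{1}{188} \approx 0.0053191$
$D{\left(-12,-15 \right)} C = \left(-1 - 12\right) \frac{1}{188} = \left(-13\right) \frac{1}{188} = - \frac{13}{188}$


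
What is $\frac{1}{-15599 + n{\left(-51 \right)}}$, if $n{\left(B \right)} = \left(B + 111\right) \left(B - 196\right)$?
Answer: $- \frac{1}{30419} \approx -3.2874 \cdot 10^{-5}$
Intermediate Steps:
$n{\left(B \right)} = \left(-196 + B\right) \left(111 + B\right)$ ($n{\left(B \right)} = \left(111 + B\right) \left(-196 + B\right) = \left(-196 + B\right) \left(111 + B\right)$)
$\frac{1}{-15599 + n{\left(-51 \right)}} = \frac{1}{-15599 - \left(17421 - 2601\right)} = \frac{1}{-15599 + \left(-21756 + 2601 + 4335\right)} = \frac{1}{-15599 - 14820} = \frac{1}{-30419} = - \frac{1}{30419}$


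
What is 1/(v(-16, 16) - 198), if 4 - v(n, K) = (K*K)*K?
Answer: -1/4290 ≈ -0.00023310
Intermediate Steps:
v(n, K) = 4 - K**3 (v(n, K) = 4 - K*K*K = 4 - K**2*K = 4 - K**3)
1/(v(-16, 16) - 198) = 1/((4 - 1*16**3) - 198) = 1/((4 - 1*4096) - 198) = 1/((4 - 4096) - 198) = 1/(-4092 - 198) = 1/(-4290) = -1/4290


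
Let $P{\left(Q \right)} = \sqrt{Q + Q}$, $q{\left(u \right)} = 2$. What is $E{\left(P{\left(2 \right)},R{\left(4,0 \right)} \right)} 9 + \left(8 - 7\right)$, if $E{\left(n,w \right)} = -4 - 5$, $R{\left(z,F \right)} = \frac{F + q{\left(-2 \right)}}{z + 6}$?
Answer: $-80$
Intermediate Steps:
$P{\left(Q \right)} = \sqrt{2} \sqrt{Q}$ ($P{\left(Q \right)} = \sqrt{2 Q} = \sqrt{2} \sqrt{Q}$)
$R{\left(z,F \right)} = \frac{2 + F}{6 + z}$ ($R{\left(z,F \right)} = \frac{F + 2}{z + 6} = \frac{2 + F}{6 + z}$)
$E{\left(n,w \right)} = -9$
$E{\left(P{\left(2 \right)},R{\left(4,0 \right)} \right)} 9 + \left(8 - 7\right) = \left(-9\right) 9 + \left(8 - 7\right) = -81 + 1 = -80$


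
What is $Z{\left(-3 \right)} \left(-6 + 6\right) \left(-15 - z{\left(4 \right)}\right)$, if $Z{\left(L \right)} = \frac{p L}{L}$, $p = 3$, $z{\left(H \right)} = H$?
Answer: $0$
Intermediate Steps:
$Z{\left(L \right)} = 3$ ($Z{\left(L \right)} = \frac{3 L}{L} = 3$)
$Z{\left(-3 \right)} \left(-6 + 6\right) \left(-15 - z{\left(4 \right)}\right) = 3 \left(-6 + 6\right) \left(-15 - 4\right) = 3 \cdot 0 \left(-15 - 4\right) = 0 \left(-19\right) = 0$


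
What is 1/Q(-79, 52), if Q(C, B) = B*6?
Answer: 1/312 ≈ 0.0032051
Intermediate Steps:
Q(C, B) = 6*B
1/Q(-79, 52) = 1/(6*52) = 1/312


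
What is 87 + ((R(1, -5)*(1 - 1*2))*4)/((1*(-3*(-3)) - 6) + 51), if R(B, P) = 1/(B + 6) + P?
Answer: 16511/189 ≈ 87.360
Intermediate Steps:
R(B, P) = P + 1/(6 + B) (R(B, P) = 1/(6 + B) + P = P + 1/(6 + B))
87 + ((R(1, -5)*(1 - 1*2))*4)/((1*(-3*(-3)) - 6) + 51) = 87 + ((((1 + 6*(-5) + 1*(-5))/(6 + 1))*(1 - 1*2))*4)/((1*(-3*(-3)) - 6) + 51) = 87 + ((((1 - 30 - 5)/7)*(1 - 2))*4)/((1*9 - 6) + 51) = 87 + ((((⅐)*(-34))*(-1))*4)/((9 - 6) + 51) = 87 + (-34/7*(-1)*4)/(3 + 51) = 87 + ((34/7)*4)/54 = 87 + (1/54)*(136/7) = 87 + 68/189 = 16511/189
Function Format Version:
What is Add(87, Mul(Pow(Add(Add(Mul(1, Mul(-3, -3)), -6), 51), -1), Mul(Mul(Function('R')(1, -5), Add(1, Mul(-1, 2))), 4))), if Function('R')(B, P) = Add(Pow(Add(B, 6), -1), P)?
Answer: Rational(16511, 189) ≈ 87.360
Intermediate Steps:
Function('R')(B, P) = Add(P, Pow(Add(6, B), -1)) (Function('R')(B, P) = Add(Pow(Add(6, B), -1), P) = Add(P, Pow(Add(6, B), -1)))
Add(87, Mul(Pow(Add(Add(Mul(1, Mul(-3, -3)), -6), 51), -1), Mul(Mul(Function('R')(1, -5), Add(1, Mul(-1, 2))), 4))) = Add(87, Mul(Pow(Add(Add(Mul(1, Mul(-3, -3)), -6), 51), -1), Mul(Mul(Mul(Pow(Add(6, 1), -1), Add(1, Mul(6, -5), Mul(1, -5))), Add(1, Mul(-1, 2))), 4))) = Add(87, Mul(Pow(Add(Add(Mul(1, 9), -6), 51), -1), Mul(Mul(Mul(Pow(7, -1), Add(1, -30, -5)), Add(1, -2)), 4))) = Add(87, Mul(Pow(Add(Add(9, -6), 51), -1), Mul(Mul(Mul(Rational(1, 7), -34), -1), 4))) = Add(87, Mul(Pow(Add(3, 51), -1), Mul(Mul(Rational(-34, 7), -1), 4))) = Add(87, Mul(Pow(54, -1), Mul(Rational(34, 7), 4))) = Add(87, Mul(Rational(1, 54), Rational(136, 7))) = Add(87, Rational(68, 189)) = Rational(16511, 189)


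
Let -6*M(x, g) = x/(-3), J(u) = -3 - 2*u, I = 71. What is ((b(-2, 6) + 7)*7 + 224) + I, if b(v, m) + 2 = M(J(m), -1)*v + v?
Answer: 983/3 ≈ 327.67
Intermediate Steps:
M(x, g) = x/18 (M(x, g) = -x/(6*(-3)) = -x*(-1)/(6*3) = -(-1)*x/18 = x/18)
b(v, m) = -2 + v + v*(-1/6 - m/9) (b(v, m) = -2 + (((-3 - 2*m)/18)*v + v) = -2 + ((-1/6 - m/9)*v + v) = -2 + (v*(-1/6 - m/9) + v) = -2 + (v + v*(-1/6 - m/9)) = -2 + v + v*(-1/6 - m/9))
((b(-2, 6) + 7)*7 + 224) + I = (((-2 + (5/6)*(-2) - 1/9*6*(-2)) + 7)*7 + 224) + 71 = (((-2 - 5/3 + 4/3) + 7)*7 + 224) + 71 = ((-7/3 + 7)*7 + 224) + 71 = ((14/3)*7 + 224) + 71 = (98/3 + 224) + 71 = 770/3 + 71 = 983/3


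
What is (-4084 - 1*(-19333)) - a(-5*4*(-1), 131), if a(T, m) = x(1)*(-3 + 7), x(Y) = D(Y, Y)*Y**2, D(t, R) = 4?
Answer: 15233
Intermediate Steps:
x(Y) = 4*Y**2
a(T, m) = 16 (a(T, m) = (4*1**2)*(-3 + 7) = (4*1)*4 = 4*4 = 16)
(-4084 - 1*(-19333)) - a(-5*4*(-1), 131) = (-4084 - 1*(-19333)) - 1*16 = (-4084 + 19333) - 16 = 15249 - 16 = 15233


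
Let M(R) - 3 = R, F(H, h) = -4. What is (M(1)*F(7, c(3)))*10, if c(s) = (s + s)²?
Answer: -160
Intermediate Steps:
c(s) = 4*s² (c(s) = (2*s)² = 4*s²)
M(R) = 3 + R
(M(1)*F(7, c(3)))*10 = ((3 + 1)*(-4))*10 = (4*(-4))*10 = -16*10 = -160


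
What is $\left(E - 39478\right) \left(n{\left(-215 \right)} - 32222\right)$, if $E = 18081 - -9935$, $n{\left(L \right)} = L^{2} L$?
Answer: $114282982814$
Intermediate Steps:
$n{\left(L \right)} = L^{3}$
$E = 28016$ ($E = 18081 + 9935 = 28016$)
$\left(E - 39478\right) \left(n{\left(-215 \right)} - 32222\right) = \left(28016 - 39478\right) \left(\left(-215\right)^{3} - 32222\right) = - 11462 \left(-9938375 - 32222\right) = \left(-11462\right) \left(-9970597\right) = 114282982814$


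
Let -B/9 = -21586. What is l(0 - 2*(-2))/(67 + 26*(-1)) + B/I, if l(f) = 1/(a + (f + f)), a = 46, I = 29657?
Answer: 430152293/65660598 ≈ 6.5511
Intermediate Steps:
B = 194274 (B = -9*(-21586) = 194274)
l(f) = 1/(46 + 2*f) (l(f) = 1/(46 + (f + f)) = 1/(46 + 2*f))
l(0 - 2*(-2))/(67 + 26*(-1)) + B/I = (1/(2*(23 + (0 - 2*(-2)))))/(67 + 26*(-1)) + 194274/29657 = (1/(2*(23 + (0 + 4))))/(67 - 26) + 194274*(1/29657) = (1/(2*(23 + 4)))/41 + 194274/29657 = ((½)/27)*(1/41) + 194274/29657 = ((½)*(1/27))*(1/41) + 194274/29657 = (1/54)*(1/41) + 194274/29657 = 1/2214 + 194274/29657 = 430152293/65660598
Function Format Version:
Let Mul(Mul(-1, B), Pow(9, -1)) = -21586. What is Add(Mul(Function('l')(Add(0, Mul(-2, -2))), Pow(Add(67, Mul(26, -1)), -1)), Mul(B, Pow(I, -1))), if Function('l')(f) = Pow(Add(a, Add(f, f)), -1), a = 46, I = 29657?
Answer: Rational(430152293, 65660598) ≈ 6.5511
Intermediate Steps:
B = 194274 (B = Mul(-9, -21586) = 194274)
Function('l')(f) = Pow(Add(46, Mul(2, f)), -1) (Function('l')(f) = Pow(Add(46, Add(f, f)), -1) = Pow(Add(46, Mul(2, f)), -1))
Add(Mul(Function('l')(Add(0, Mul(-2, -2))), Pow(Add(67, Mul(26, -1)), -1)), Mul(B, Pow(I, -1))) = Add(Mul(Mul(Rational(1, 2), Pow(Add(23, Add(0, Mul(-2, -2))), -1)), Pow(Add(67, Mul(26, -1)), -1)), Mul(194274, Pow(29657, -1))) = Add(Mul(Mul(Rational(1, 2), Pow(Add(23, Add(0, 4)), -1)), Pow(Add(67, -26), -1)), Mul(194274, Rational(1, 29657))) = Add(Mul(Mul(Rational(1, 2), Pow(Add(23, 4), -1)), Pow(41, -1)), Rational(194274, 29657)) = Add(Mul(Mul(Rational(1, 2), Pow(27, -1)), Rational(1, 41)), Rational(194274, 29657)) = Add(Mul(Mul(Rational(1, 2), Rational(1, 27)), Rational(1, 41)), Rational(194274, 29657)) = Add(Mul(Rational(1, 54), Rational(1, 41)), Rational(194274, 29657)) = Add(Rational(1, 2214), Rational(194274, 29657)) = Rational(430152293, 65660598)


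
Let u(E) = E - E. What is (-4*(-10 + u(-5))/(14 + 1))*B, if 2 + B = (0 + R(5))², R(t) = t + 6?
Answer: 952/3 ≈ 317.33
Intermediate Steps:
R(t) = 6 + t
u(E) = 0
B = 119 (B = -2 + (0 + (6 + 5))² = -2 + (0 + 11)² = -2 + 11² = -2 + 121 = 119)
(-4*(-10 + u(-5))/(14 + 1))*B = -4*(-10 + 0)/(14 + 1)*119 = -(-40)/15*119 = -4*(-⅔)*119 = (8/3)*119 = 952/3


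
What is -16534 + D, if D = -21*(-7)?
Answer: -16387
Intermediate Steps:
D = 147
-16534 + D = -16534 + 147 = -16387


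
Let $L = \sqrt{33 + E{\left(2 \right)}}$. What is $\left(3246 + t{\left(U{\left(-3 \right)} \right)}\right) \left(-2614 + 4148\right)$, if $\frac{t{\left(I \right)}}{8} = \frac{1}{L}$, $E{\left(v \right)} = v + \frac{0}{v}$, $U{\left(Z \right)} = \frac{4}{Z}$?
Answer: $4979364 + \frac{12272 \sqrt{35}}{35} \approx 4.9814 \cdot 10^{6}$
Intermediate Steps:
$E{\left(v \right)} = v$ ($E{\left(v \right)} = v + 0 = v$)
$L = \sqrt{35}$ ($L = \sqrt{33 + 2} = \sqrt{35} \approx 5.9161$)
$t{\left(I \right)} = \frac{8 \sqrt{35}}{35}$ ($t{\left(I \right)} = \frac{8}{\sqrt{35}} = 8 \frac{\sqrt{35}}{35} = \frac{8 \sqrt{35}}{35}$)
$\left(3246 + t{\left(U{\left(-3 \right)} \right)}\right) \left(-2614 + 4148\right) = \left(3246 + \frac{8 \sqrt{35}}{35}\right) \left(-2614 + 4148\right) = \left(3246 + \frac{8 \sqrt{35}}{35}\right) 1534 = 4979364 + \frac{12272 \sqrt{35}}{35}$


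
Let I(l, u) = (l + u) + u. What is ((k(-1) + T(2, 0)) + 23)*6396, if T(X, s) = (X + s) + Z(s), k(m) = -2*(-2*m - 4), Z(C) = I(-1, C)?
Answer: 179088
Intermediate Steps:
I(l, u) = l + 2*u
Z(C) = -1 + 2*C
k(m) = 8 + 4*m (k(m) = -2*(-4 - 2*m) = 8 + 4*m)
T(X, s) = -1 + X + 3*s (T(X, s) = (X + s) + (-1 + 2*s) = -1 + X + 3*s)
((k(-1) + T(2, 0)) + 23)*6396 = (((8 + 4*(-1)) + (-1 + 2 + 3*0)) + 23)*6396 = (((8 - 4) + (-1 + 2 + 0)) + 23)*6396 = ((4 + 1) + 23)*6396 = (5 + 23)*6396 = 28*6396 = 179088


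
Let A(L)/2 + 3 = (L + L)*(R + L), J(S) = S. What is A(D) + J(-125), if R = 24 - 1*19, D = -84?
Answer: 26413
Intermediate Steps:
R = 5 (R = 24 - 19 = 5)
A(L) = -6 + 4*L*(5 + L) (A(L) = -6 + 2*((L + L)*(5 + L)) = -6 + 2*((2*L)*(5 + L)) = -6 + 2*(2*L*(5 + L)) = -6 + 4*L*(5 + L))
A(D) + J(-125) = (-6 + 4*(-84)² + 20*(-84)) - 125 = (-6 + 4*7056 - 1680) - 125 = (-6 + 28224 - 1680) - 125 = 26538 - 125 = 26413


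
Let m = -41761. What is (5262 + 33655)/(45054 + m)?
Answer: 38917/3293 ≈ 11.818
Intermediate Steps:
(5262 + 33655)/(45054 + m) = (5262 + 33655)/(45054 - 41761) = 38917/3293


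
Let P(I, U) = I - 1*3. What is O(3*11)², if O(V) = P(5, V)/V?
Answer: 4/1089 ≈ 0.0036731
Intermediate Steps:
P(I, U) = -3 + I (P(I, U) = I - 3 = -3 + I)
O(V) = 2/V (O(V) = (-3 + 5)/V = 2/V)
O(3*11)² = (2/((3*11)))² = (2/33)² = 4/1089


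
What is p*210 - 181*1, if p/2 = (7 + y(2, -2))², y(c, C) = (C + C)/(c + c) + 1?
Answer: 20399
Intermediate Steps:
y(c, C) = 1 + C/c (y(c, C) = (2*C)/((2*c)) + 1 = (2*C)*(1/(2*c)) + 1 = C/c + 1 = 1 + C/c)
p = 98 (p = 2*(7 + (-2 + 2)/2)² = 2*(7 + (½)*0)² = 2*(7 + 0)² = 2*7² = 2*49 = 98)
p*210 - 181*1 = 98*210 - 181*1 = 20580 - 181 = 20399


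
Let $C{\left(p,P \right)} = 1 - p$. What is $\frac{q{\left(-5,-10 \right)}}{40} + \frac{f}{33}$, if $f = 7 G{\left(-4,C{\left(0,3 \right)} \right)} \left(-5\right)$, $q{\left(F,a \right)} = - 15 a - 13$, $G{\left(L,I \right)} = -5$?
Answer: $\frac{11521}{1320} \approx 8.728$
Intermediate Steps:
$q{\left(F,a \right)} = -13 - 15 a$
$f = 175$ ($f = 7 \left(-5\right) \left(-5\right) = \left(-35\right) \left(-5\right) = 175$)
$\frac{q{\left(-5,-10 \right)}}{40} + \frac{f}{33} = \frac{-13 - -150}{40} + \frac{175}{33} = \left(-13 + 150\right) \frac{1}{40} + 175 \cdot \frac{1}{33} = 137 \cdot \frac{1}{40} + \frac{175}{33} = \frac{137}{40} + \frac{175}{33} = \frac{11521}{1320}$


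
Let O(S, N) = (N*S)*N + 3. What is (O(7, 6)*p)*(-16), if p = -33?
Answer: 134640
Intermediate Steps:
O(S, N) = 3 + S*N² (O(S, N) = S*N² + 3 = 3 + S*N²)
(O(7, 6)*p)*(-16) = ((3 + 7*6²)*(-33))*(-16) = ((3 + 7*36)*(-33))*(-16) = ((3 + 252)*(-33))*(-16) = (255*(-33))*(-16) = -8415*(-16) = 134640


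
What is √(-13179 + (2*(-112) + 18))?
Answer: I*√13385 ≈ 115.69*I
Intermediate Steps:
√(-13179 + (2*(-112) + 18)) = √(-13179 + (-224 + 18)) = √(-13179 - 206) = √(-13385) = I*√13385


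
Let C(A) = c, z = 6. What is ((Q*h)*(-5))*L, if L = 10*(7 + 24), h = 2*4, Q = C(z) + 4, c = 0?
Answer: -49600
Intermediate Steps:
C(A) = 0
Q = 4 (Q = 0 + 4 = 4)
h = 8
L = 310 (L = 10*31 = 310)
((Q*h)*(-5))*L = ((4*8)*(-5))*310 = (32*(-5))*310 = -160*310 = -49600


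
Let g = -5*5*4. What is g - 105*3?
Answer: -415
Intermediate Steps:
g = -100 (g = -25*4 = -100)
g - 105*3 = -100 - 105*3 = -100 - 315 = -415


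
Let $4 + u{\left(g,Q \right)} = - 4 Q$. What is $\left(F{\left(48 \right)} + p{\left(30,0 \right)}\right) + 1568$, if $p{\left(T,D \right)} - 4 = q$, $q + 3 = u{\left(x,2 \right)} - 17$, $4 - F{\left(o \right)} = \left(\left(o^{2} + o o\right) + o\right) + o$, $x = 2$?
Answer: $-3160$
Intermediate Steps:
$u{\left(g,Q \right)} = -4 - 4 Q$
$F{\left(o \right)} = 4 - 2 o - 2 o^{2}$ ($F{\left(o \right)} = 4 - \left(\left(\left(o^{2} + o o\right) + o\right) + o\right) = 4 - \left(\left(\left(o^{2} + o^{2}\right) + o\right) + o\right) = 4 - \left(\left(2 o^{2} + o\right) + o\right) = 4 - \left(\left(o + 2 o^{2}\right) + o\right) = 4 - \left(2 o + 2 o^{2}\right) = 4 - 2 o - 2 o^{2}$)
$q = -32$ ($q = -3 - 29 = -32$)
$p{\left(T,D \right)} = -28$ ($p{\left(T,D \right)} = 4 - 32 = -28$)
$\left(F{\left(48 \right)} + p{\left(30,0 \right)}\right) + 1568 = \left(\left(4 - 96 - 2 \cdot 48^{2}\right) - 28\right) + 1568 = \left(\left(4 - 96 - 4608\right) - 28\right) + 1568 = \left(-4700 - 28\right) + 1568 = -4728 + 1568 = -3160$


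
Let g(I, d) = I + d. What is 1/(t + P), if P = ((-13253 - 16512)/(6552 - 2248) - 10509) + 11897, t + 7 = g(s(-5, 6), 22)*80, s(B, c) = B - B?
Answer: 4304/13489099 ≈ 0.00031907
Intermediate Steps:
s(B, c) = 0
t = 1753 (t = -7 + (0 + 22)*80 = -7 + 22*80 = -7 + 1760 = 1753)
P = 5944187/4304 (P = (-29765/4304 - 10509) + 11897 = -45260501/4304 + 11897 = 5944187/4304 ≈ 1381.1)
1/(t + P) = 1/(1753 + 5944187/4304) = 1/(13489099/4304) = 4304/13489099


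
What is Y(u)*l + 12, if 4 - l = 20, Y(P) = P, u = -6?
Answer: 108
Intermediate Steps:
l = -16 (l = 4 - 1*20 = 4 - 20 = -16)
Y(u)*l + 12 = -6*(-16) + 12 = 96 + 12 = 108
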